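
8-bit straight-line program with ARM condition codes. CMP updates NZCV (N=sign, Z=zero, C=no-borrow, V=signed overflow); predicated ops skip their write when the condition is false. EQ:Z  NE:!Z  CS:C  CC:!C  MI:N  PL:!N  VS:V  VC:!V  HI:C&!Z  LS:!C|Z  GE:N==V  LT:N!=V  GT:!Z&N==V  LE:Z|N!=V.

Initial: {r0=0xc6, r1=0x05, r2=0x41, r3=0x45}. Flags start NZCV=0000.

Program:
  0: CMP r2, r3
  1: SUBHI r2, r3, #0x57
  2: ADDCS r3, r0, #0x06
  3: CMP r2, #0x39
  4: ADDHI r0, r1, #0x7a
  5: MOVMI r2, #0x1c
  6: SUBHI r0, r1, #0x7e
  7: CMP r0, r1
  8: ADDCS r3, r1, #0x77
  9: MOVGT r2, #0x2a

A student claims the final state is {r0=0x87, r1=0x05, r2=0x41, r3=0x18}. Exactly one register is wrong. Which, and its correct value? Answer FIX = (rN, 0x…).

0: ✓ CMP  NZCV=1000
1: · SUBHI
2: · ADDCS
3: ✓ CMP  NZCV=0010
4: ✓ ADDHI  r0←0x7f
5: · MOVMI
6: ✓ SUBHI  r0←0x87
7: ✓ CMP  NZCV=1010
8: ✓ ADDCS  r3←0x7c
9: · MOVGT

FIX = (r3, 0x7c)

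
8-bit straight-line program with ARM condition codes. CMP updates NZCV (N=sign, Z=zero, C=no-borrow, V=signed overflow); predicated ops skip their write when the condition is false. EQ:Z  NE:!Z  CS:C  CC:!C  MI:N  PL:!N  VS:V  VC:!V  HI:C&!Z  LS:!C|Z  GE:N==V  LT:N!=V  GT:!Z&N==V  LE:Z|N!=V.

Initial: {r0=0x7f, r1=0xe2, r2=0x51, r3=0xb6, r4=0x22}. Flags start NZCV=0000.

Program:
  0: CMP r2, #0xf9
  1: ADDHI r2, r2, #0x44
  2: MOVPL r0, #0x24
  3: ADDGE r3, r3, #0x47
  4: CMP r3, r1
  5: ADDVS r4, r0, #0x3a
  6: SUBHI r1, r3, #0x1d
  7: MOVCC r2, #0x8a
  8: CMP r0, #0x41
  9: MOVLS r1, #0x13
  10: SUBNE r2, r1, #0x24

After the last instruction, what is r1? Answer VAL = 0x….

[0] flags=0000 → (cmp)
[1] flags=0000 HI?F → skip
[2] flags=0000 PL?T → r0=0x24
[3] flags=0000 GE?T → r3=0xfd
[4] flags=0010 → (cmp)
[5] flags=0010 VS?F → skip
[6] flags=0010 HI?T → r1=0xe0
[7] flags=0010 CC?F → skip
[8] flags=1000 → (cmp)
[9] flags=1000 LS?T → r1=0x13
[10] flags=1000 NE?T → r2=0xef

VAL = 0x13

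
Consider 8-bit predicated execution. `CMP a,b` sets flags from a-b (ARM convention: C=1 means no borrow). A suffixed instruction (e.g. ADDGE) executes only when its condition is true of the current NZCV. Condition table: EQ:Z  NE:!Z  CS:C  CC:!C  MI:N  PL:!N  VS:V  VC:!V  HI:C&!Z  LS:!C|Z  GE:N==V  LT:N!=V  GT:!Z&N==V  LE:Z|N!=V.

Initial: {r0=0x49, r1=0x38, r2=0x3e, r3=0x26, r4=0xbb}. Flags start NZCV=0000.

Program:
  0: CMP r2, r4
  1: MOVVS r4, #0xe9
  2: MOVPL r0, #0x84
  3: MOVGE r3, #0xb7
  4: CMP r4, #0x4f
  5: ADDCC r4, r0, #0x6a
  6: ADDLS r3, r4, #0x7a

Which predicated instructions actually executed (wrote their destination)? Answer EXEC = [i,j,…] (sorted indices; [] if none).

EXEC = [1,3]

0: ✓ CMP  NZCV=1001
1: ✓ MOVVS  r4←0xe9
2: · MOVPL
3: ✓ MOVGE  r3←0xb7
4: ✓ CMP  NZCV=1010
5: · ADDCC
6: · ADDLS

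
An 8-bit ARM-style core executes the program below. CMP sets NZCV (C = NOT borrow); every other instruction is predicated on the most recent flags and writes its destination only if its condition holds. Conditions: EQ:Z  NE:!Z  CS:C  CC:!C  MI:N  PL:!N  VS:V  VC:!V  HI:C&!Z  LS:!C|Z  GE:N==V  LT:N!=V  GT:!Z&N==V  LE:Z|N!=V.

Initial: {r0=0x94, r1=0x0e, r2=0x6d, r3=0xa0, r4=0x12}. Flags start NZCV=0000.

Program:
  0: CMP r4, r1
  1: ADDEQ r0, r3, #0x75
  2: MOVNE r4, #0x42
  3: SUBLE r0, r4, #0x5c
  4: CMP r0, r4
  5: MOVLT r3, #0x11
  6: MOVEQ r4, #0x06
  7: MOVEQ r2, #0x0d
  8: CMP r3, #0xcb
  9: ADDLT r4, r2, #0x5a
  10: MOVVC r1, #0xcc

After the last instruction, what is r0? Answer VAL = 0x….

0: ✓ CMP  NZCV=0010
1: · ADDEQ
2: ✓ MOVNE  r4←0x42
3: · SUBLE
4: ✓ CMP  NZCV=0011
5: ✓ MOVLT  r3←0x11
6: · MOVEQ
7: · MOVEQ
8: ✓ CMP  NZCV=0000
9: · ADDLT
10: ✓ MOVVC  r1←0xcc

VAL = 0x94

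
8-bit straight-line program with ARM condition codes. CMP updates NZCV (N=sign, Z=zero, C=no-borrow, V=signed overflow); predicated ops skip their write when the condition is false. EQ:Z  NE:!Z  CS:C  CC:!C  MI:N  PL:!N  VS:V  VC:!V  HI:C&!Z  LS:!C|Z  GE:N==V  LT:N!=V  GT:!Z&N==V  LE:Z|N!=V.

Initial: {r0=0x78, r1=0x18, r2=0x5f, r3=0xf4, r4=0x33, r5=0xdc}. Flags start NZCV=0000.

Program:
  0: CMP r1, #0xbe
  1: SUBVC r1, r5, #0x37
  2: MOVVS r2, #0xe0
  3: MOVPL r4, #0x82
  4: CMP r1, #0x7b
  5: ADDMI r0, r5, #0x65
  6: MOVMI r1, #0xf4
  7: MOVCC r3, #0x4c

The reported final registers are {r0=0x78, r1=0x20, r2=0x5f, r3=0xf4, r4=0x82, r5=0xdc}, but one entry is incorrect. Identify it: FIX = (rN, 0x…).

0: ✓ CMP  NZCV=0000
1: ✓ SUBVC  r1←0xa5
2: · MOVVS
3: ✓ MOVPL  r4←0x82
4: ✓ CMP  NZCV=0011
5: · ADDMI
6: · MOVMI
7: · MOVCC

FIX = (r1, 0xa5)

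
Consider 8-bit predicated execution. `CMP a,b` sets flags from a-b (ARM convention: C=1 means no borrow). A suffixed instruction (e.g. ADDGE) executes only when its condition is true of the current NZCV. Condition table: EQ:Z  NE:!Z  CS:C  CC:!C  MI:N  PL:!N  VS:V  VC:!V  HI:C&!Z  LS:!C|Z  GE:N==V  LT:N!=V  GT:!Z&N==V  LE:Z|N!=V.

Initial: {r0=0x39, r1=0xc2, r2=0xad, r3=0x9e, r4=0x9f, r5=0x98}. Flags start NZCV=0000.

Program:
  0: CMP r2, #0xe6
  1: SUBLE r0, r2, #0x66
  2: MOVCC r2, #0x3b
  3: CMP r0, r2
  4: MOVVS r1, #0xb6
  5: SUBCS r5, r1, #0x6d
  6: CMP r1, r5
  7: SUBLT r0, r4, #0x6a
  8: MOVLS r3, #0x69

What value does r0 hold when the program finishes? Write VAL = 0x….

0: ✓ CMP  NZCV=1000
1: ✓ SUBLE  r0←0x47
2: ✓ MOVCC  r2←0x3b
3: ✓ CMP  NZCV=0010
4: · MOVVS
5: ✓ SUBCS  r5←0x55
6: ✓ CMP  NZCV=0011
7: ✓ SUBLT  r0←0x35
8: · MOVLS

VAL = 0x35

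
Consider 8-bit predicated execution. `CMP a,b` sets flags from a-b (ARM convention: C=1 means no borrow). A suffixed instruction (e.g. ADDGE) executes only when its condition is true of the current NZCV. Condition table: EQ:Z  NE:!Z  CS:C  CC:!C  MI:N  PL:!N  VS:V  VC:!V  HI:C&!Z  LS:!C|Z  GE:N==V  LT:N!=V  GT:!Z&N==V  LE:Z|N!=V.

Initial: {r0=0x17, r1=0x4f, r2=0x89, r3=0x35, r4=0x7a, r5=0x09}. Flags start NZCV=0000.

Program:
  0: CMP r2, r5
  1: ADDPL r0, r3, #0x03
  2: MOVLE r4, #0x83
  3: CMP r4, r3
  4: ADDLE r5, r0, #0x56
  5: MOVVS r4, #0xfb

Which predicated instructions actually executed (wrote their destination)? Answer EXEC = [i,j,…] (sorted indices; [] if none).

0: ✓ CMP  NZCV=1010
1: · ADDPL
2: ✓ MOVLE  r4←0x83
3: ✓ CMP  NZCV=0011
4: ✓ ADDLE  r5←0x6d
5: ✓ MOVVS  r4←0xfb

EXEC = [2,4,5]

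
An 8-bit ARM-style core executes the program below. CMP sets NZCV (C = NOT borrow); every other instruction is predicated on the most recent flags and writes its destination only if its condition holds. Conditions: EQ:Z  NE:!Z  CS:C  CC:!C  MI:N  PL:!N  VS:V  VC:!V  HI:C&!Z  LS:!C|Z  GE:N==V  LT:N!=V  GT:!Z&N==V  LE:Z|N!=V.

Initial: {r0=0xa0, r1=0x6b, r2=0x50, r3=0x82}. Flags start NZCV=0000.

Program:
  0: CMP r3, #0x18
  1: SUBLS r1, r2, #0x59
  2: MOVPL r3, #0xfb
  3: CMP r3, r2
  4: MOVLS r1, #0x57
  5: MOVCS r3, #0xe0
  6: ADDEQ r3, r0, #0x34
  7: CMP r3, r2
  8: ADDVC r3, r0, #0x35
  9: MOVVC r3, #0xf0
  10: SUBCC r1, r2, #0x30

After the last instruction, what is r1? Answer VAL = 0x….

0: ✓ CMP  NZCV=0011
1: · SUBLS
2: ✓ MOVPL  r3←0xfb
3: ✓ CMP  NZCV=1010
4: · MOVLS
5: ✓ MOVCS  r3←0xe0
6: · ADDEQ
7: ✓ CMP  NZCV=1010
8: ✓ ADDVC  r3←0xd5
9: ✓ MOVVC  r3←0xf0
10: · SUBCC

VAL = 0x6b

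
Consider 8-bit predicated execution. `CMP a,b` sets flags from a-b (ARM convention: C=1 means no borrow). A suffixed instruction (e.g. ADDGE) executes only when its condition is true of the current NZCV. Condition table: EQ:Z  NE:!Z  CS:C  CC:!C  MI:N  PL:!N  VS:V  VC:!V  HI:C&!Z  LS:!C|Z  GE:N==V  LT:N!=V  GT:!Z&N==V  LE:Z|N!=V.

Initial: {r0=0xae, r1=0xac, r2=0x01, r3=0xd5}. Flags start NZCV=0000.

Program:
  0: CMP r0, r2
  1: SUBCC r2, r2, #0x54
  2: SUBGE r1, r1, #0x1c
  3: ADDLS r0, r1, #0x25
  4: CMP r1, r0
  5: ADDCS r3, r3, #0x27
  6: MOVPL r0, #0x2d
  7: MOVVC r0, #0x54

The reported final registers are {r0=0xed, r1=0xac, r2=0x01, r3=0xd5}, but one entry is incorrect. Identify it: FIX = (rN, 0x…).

[0] flags=1010 → (cmp)
[1] flags=1010 CC?F → skip
[2] flags=1010 GE?F → skip
[3] flags=1010 LS?F → skip
[4] flags=1000 → (cmp)
[5] flags=1000 CS?F → skip
[6] flags=1000 PL?F → skip
[7] flags=1000 VC?T → r0=0x54

FIX = (r0, 0x54)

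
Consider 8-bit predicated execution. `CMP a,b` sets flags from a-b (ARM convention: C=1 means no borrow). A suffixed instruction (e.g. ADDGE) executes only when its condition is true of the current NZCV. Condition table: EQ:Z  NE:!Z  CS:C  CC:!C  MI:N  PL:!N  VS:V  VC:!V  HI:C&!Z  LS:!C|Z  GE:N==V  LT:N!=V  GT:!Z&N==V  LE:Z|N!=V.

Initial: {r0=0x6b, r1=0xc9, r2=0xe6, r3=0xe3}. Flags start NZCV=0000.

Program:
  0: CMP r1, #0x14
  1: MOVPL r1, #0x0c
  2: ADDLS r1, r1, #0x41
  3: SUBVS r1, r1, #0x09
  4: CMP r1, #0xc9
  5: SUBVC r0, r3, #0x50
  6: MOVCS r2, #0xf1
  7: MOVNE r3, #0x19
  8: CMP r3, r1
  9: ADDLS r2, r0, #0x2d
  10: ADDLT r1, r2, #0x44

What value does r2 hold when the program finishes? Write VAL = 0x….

VAL = 0xf1

[0] flags=1010 → (cmp)
[1] flags=1010 PL?F → skip
[2] flags=1010 LS?F → skip
[3] flags=1010 VS?F → skip
[4] flags=0110 → (cmp)
[5] flags=0110 VC?T → r0=0x93
[6] flags=0110 CS?T → r2=0xf1
[7] flags=0110 NE?F → skip
[8] flags=0010 → (cmp)
[9] flags=0010 LS?F → skip
[10] flags=0010 LT?F → skip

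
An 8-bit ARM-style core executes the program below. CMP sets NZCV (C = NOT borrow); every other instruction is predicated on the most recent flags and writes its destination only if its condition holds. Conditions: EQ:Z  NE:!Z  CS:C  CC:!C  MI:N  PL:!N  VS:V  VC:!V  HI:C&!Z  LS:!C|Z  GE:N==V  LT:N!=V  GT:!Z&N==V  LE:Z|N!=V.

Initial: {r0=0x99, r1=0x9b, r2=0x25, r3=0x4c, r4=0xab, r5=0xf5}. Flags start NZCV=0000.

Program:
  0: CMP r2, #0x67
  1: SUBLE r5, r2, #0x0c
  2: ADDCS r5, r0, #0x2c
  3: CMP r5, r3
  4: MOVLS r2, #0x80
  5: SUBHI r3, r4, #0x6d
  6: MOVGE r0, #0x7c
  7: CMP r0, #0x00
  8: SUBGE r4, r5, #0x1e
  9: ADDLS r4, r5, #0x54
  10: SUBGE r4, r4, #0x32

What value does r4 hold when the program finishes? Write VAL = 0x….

VAL = 0xab

0: ✓ CMP  NZCV=1000
1: ✓ SUBLE  r5←0x19
2: · ADDCS
3: ✓ CMP  NZCV=1000
4: ✓ MOVLS  r2←0x80
5: · SUBHI
6: · MOVGE
7: ✓ CMP  NZCV=1010
8: · SUBGE
9: · ADDLS
10: · SUBGE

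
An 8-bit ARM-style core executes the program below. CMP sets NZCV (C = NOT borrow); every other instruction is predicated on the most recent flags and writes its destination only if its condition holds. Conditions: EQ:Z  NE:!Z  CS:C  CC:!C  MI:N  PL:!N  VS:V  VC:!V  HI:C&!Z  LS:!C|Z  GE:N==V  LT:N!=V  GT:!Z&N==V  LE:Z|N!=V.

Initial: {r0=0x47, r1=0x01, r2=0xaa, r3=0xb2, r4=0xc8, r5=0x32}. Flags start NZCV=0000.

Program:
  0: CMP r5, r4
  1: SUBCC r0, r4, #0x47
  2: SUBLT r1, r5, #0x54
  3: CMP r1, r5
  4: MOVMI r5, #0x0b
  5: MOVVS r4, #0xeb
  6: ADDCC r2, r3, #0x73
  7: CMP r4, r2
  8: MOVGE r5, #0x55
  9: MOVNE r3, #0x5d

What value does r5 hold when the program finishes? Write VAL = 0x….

VAL = 0x0b

[0] flags=0000 → (cmp)
[1] flags=0000 CC?T → r0=0x81
[2] flags=0000 LT?F → skip
[3] flags=1000 → (cmp)
[4] flags=1000 MI?T → r5=0x0b
[5] flags=1000 VS?F → skip
[6] flags=1000 CC?T → r2=0x25
[7] flags=1010 → (cmp)
[8] flags=1010 GE?F → skip
[9] flags=1010 NE?T → r3=0x5d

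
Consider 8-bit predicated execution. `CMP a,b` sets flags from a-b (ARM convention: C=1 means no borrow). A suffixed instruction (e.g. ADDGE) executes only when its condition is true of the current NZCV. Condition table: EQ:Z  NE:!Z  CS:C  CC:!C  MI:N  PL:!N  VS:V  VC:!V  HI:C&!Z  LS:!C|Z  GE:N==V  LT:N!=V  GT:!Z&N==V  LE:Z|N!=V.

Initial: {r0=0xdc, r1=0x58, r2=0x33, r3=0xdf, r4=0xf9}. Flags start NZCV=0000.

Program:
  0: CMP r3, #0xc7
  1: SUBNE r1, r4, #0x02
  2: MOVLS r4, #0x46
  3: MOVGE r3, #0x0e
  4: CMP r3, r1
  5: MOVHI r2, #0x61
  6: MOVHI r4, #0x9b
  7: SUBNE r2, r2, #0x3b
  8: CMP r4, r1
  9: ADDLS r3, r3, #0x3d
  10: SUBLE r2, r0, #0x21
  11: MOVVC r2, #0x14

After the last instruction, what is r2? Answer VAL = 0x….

VAL = 0x14

[0] flags=0010 → (cmp)
[1] flags=0010 NE?T → r1=0xf7
[2] flags=0010 LS?F → skip
[3] flags=0010 GE?T → r3=0x0e
[4] flags=0000 → (cmp)
[5] flags=0000 HI?F → skip
[6] flags=0000 HI?F → skip
[7] flags=0000 NE?T → r2=0xf8
[8] flags=0010 → (cmp)
[9] flags=0010 LS?F → skip
[10] flags=0010 LE?F → skip
[11] flags=0010 VC?T → r2=0x14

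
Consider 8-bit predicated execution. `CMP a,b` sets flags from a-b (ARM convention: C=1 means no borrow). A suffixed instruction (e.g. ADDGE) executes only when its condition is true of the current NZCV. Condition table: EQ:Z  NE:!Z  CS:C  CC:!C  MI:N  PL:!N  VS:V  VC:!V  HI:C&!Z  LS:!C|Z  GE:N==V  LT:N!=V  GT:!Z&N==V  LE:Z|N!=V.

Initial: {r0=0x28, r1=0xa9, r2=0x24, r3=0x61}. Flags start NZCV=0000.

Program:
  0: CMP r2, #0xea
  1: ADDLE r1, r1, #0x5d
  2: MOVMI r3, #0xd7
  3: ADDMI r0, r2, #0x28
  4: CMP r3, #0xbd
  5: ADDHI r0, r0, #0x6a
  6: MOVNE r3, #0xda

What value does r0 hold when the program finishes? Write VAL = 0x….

VAL = 0x28

0: ✓ CMP  NZCV=0000
1: · ADDLE
2: · MOVMI
3: · ADDMI
4: ✓ CMP  NZCV=1001
5: · ADDHI
6: ✓ MOVNE  r3←0xda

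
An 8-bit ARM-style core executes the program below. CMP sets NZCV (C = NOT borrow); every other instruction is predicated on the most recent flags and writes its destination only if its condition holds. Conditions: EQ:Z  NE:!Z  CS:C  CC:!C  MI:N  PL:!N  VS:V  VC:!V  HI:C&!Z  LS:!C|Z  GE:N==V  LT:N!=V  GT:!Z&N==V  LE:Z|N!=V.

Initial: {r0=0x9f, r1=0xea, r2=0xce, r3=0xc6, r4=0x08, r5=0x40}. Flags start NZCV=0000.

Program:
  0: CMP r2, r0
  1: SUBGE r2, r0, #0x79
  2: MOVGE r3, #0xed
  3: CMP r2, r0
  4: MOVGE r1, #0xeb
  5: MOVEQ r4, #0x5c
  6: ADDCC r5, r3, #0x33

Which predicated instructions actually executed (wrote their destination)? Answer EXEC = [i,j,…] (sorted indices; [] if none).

0: ✓ CMP  NZCV=0010
1: ✓ SUBGE  r2←0x26
2: ✓ MOVGE  r3←0xed
3: ✓ CMP  NZCV=1001
4: ✓ MOVGE  r1←0xeb
5: · MOVEQ
6: ✓ ADDCC  r5←0x20

EXEC = [1,2,4,6]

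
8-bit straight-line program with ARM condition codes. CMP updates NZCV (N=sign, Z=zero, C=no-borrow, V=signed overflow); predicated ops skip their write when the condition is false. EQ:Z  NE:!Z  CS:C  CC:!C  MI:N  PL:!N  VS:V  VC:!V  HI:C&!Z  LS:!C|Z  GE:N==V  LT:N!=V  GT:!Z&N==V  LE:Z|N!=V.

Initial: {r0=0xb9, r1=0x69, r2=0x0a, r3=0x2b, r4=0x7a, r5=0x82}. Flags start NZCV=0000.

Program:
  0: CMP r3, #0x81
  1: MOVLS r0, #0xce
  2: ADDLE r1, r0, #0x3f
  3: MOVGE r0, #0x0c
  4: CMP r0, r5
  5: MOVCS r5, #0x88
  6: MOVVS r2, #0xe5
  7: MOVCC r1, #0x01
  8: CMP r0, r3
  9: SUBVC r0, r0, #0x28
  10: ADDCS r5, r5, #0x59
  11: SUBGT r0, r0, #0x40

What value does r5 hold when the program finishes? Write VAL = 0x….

0: ✓ CMP  NZCV=1001
1: ✓ MOVLS  r0←0xce
2: · ADDLE
3: ✓ MOVGE  r0←0x0c
4: ✓ CMP  NZCV=1001
5: · MOVCS
6: ✓ MOVVS  r2←0xe5
7: ✓ MOVCC  r1←0x01
8: ✓ CMP  NZCV=1000
9: ✓ SUBVC  r0←0xe4
10: · ADDCS
11: · SUBGT

VAL = 0x82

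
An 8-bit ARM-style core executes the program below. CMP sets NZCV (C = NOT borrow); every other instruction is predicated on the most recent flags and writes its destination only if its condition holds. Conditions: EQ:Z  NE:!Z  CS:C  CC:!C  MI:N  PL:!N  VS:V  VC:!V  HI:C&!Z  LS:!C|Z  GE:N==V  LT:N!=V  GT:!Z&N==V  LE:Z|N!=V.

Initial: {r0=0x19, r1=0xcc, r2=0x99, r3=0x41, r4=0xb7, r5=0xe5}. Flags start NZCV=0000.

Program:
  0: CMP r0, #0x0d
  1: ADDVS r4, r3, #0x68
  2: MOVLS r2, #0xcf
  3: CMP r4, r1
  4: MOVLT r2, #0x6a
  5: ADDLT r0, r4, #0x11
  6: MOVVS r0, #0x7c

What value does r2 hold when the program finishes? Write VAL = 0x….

VAL = 0x6a

[0] flags=0010 → (cmp)
[1] flags=0010 VS?F → skip
[2] flags=0010 LS?F → skip
[3] flags=1000 → (cmp)
[4] flags=1000 LT?T → r2=0x6a
[5] flags=1000 LT?T → r0=0xc8
[6] flags=1000 VS?F → skip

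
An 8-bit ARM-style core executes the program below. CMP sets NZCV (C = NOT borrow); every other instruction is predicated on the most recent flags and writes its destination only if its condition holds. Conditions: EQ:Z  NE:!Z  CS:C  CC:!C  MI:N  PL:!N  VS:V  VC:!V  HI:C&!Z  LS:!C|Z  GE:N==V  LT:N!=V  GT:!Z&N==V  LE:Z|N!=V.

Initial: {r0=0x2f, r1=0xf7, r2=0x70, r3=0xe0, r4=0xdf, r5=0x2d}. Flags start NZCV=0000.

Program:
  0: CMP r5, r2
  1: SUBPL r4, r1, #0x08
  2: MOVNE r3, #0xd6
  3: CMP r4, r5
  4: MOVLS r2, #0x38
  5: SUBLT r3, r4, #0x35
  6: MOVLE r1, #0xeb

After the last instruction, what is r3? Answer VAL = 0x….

VAL = 0xaa

0: ✓ CMP  NZCV=1000
1: · SUBPL
2: ✓ MOVNE  r3←0xd6
3: ✓ CMP  NZCV=1010
4: · MOVLS
5: ✓ SUBLT  r3←0xaa
6: ✓ MOVLE  r1←0xeb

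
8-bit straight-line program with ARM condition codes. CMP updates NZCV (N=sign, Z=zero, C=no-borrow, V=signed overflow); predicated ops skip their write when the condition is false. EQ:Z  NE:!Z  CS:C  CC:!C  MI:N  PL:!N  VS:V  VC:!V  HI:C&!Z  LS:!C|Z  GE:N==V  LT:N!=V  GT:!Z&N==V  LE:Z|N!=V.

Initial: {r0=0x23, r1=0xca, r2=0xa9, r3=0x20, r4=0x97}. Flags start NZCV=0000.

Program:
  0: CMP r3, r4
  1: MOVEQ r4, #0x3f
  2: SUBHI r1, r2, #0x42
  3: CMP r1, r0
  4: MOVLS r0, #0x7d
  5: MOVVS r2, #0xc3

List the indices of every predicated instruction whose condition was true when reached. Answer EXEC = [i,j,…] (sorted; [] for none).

EXEC = []

0: ✓ CMP  NZCV=1001
1: · MOVEQ
2: · SUBHI
3: ✓ CMP  NZCV=1010
4: · MOVLS
5: · MOVVS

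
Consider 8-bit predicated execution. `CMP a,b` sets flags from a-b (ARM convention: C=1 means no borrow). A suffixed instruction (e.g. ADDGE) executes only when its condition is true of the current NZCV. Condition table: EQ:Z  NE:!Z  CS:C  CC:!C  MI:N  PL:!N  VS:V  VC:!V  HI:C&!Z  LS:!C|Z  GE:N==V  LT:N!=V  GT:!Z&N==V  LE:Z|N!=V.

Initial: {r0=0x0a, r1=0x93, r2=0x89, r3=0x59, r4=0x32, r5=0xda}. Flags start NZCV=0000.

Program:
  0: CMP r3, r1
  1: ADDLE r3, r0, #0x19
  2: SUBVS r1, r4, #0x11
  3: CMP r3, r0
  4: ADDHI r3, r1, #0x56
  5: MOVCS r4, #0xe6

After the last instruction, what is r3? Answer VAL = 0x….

[0] flags=1001 → (cmp)
[1] flags=1001 LE?F → skip
[2] flags=1001 VS?T → r1=0x21
[3] flags=0010 → (cmp)
[4] flags=0010 HI?T → r3=0x77
[5] flags=0010 CS?T → r4=0xe6

VAL = 0x77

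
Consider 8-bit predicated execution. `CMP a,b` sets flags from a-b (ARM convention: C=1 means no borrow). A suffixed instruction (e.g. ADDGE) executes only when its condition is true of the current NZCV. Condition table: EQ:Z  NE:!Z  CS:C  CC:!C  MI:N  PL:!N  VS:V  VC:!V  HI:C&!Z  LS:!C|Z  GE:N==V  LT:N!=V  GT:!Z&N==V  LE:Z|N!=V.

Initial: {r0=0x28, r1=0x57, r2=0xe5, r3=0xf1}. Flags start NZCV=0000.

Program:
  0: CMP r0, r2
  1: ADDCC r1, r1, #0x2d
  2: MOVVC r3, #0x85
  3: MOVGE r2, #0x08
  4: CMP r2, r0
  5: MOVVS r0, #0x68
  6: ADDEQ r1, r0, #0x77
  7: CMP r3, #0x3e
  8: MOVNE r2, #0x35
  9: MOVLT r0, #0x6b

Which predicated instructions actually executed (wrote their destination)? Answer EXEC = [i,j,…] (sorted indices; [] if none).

0: ✓ CMP  NZCV=0000
1: ✓ ADDCC  r1←0x84
2: ✓ MOVVC  r3←0x85
3: ✓ MOVGE  r2←0x08
4: ✓ CMP  NZCV=1000
5: · MOVVS
6: · ADDEQ
7: ✓ CMP  NZCV=0011
8: ✓ MOVNE  r2←0x35
9: ✓ MOVLT  r0←0x6b

EXEC = [1,2,3,8,9]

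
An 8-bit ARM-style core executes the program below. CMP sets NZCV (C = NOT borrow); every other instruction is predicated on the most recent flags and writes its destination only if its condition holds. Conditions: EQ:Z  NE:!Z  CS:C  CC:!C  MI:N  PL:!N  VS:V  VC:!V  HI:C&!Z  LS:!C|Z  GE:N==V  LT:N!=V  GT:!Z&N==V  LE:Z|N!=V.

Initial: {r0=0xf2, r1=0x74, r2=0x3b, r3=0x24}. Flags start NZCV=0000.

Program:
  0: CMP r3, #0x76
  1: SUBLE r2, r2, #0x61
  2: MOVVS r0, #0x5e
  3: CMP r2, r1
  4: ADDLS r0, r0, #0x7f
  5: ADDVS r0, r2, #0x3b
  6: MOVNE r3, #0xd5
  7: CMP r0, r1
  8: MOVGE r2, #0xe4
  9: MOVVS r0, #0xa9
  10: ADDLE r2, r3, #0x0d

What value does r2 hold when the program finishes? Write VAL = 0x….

[0] flags=1000 → (cmp)
[1] flags=1000 LE?T → r2=0xda
[2] flags=1000 VS?F → skip
[3] flags=0011 → (cmp)
[4] flags=0011 LS?F → skip
[5] flags=0011 VS?T → r0=0x15
[6] flags=0011 NE?T → r3=0xd5
[7] flags=1000 → (cmp)
[8] flags=1000 GE?F → skip
[9] flags=1000 VS?F → skip
[10] flags=1000 LE?T → r2=0xe2

VAL = 0xe2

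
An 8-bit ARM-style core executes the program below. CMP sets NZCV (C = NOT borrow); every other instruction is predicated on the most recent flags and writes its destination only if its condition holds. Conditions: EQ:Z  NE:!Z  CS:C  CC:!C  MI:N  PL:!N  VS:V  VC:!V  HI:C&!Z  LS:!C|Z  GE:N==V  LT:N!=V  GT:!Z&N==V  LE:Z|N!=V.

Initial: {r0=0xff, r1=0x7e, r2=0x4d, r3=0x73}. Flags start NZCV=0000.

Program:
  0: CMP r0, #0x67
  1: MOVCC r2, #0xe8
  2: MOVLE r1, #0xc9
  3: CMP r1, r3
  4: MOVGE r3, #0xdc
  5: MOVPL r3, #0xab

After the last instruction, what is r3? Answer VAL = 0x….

VAL = 0xab

0: ✓ CMP  NZCV=1010
1: · MOVCC
2: ✓ MOVLE  r1←0xc9
3: ✓ CMP  NZCV=0011
4: · MOVGE
5: ✓ MOVPL  r3←0xab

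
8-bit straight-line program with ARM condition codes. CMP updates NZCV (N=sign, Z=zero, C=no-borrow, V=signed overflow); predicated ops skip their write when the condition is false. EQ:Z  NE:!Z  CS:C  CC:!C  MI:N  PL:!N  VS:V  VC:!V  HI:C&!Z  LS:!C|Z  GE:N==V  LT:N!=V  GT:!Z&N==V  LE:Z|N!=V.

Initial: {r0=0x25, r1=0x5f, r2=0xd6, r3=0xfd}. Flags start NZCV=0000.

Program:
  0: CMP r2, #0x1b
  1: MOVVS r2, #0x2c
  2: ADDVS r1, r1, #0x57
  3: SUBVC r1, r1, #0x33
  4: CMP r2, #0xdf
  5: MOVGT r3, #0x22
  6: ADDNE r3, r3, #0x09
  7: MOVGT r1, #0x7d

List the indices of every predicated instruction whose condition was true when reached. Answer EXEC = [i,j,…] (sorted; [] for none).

0: ✓ CMP  NZCV=1010
1: · MOVVS
2: · ADDVS
3: ✓ SUBVC  r1←0x2c
4: ✓ CMP  NZCV=1000
5: · MOVGT
6: ✓ ADDNE  r3←0x06
7: · MOVGT

EXEC = [3,6]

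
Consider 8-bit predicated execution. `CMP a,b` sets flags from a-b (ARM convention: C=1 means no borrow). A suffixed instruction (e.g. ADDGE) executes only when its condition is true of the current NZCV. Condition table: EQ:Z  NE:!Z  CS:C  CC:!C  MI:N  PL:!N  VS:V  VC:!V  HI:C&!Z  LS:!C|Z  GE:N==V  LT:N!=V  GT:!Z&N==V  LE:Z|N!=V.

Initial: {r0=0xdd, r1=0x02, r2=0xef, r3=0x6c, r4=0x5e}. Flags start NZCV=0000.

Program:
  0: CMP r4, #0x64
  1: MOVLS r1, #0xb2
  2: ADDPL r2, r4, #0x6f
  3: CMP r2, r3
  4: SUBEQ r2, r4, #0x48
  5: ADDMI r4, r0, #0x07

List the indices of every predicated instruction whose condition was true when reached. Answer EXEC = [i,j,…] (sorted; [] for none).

[0] flags=1000 → (cmp)
[1] flags=1000 LS?T → r1=0xb2
[2] flags=1000 PL?F → skip
[3] flags=1010 → (cmp)
[4] flags=1010 EQ?F → skip
[5] flags=1010 MI?T → r4=0xe4

EXEC = [1,5]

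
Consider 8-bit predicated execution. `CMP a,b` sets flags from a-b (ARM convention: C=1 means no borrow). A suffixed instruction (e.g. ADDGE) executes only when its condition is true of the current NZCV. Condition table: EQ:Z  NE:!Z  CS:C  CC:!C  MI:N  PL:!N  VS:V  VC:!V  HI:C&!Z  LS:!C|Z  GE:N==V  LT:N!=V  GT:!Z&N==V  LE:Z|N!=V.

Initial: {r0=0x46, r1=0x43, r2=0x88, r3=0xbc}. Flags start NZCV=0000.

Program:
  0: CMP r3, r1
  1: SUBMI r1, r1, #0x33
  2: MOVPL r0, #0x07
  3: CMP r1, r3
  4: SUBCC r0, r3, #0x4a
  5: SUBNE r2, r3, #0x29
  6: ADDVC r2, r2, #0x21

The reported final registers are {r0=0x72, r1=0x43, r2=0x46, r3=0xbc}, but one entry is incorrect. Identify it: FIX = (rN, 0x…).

[0] flags=0011 → (cmp)
[1] flags=0011 MI?F → skip
[2] flags=0011 PL?T → r0=0x07
[3] flags=1001 → (cmp)
[4] flags=1001 CC?T → r0=0x72
[5] flags=1001 NE?T → r2=0x93
[6] flags=1001 VC?F → skip

FIX = (r2, 0x93)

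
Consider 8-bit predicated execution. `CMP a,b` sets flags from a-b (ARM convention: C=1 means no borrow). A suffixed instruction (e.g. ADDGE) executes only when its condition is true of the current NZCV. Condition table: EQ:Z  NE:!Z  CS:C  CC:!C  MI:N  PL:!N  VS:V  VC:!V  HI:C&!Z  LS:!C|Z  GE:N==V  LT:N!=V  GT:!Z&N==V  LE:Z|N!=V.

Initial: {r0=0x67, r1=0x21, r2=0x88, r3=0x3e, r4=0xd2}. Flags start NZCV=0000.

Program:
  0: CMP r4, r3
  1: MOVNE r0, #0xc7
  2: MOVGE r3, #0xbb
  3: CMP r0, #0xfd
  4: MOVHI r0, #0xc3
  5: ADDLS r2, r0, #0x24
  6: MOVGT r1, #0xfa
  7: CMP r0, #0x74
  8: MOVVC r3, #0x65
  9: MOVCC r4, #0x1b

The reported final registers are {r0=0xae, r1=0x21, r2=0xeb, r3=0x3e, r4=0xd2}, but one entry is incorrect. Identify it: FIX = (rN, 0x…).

0: ✓ CMP  NZCV=1010
1: ✓ MOVNE  r0←0xc7
2: · MOVGE
3: ✓ CMP  NZCV=1000
4: · MOVHI
5: ✓ ADDLS  r2←0xeb
6: · MOVGT
7: ✓ CMP  NZCV=0011
8: · MOVVC
9: · MOVCC

FIX = (r0, 0xc7)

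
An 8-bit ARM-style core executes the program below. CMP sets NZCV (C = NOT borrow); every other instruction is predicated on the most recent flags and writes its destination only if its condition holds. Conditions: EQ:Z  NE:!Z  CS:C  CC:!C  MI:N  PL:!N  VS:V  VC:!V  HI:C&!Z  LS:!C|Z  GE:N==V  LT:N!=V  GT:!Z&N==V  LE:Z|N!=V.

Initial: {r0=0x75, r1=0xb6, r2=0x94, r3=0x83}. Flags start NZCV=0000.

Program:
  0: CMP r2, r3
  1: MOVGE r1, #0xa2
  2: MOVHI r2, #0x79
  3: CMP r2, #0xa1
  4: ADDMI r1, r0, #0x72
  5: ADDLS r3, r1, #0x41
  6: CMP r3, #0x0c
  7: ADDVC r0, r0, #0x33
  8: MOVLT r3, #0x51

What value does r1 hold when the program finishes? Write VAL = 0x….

VAL = 0xe7

0: ✓ CMP  NZCV=0010
1: ✓ MOVGE  r1←0xa2
2: ✓ MOVHI  r2←0x79
3: ✓ CMP  NZCV=1001
4: ✓ ADDMI  r1←0xe7
5: ✓ ADDLS  r3←0x28
6: ✓ CMP  NZCV=0010
7: ✓ ADDVC  r0←0xa8
8: · MOVLT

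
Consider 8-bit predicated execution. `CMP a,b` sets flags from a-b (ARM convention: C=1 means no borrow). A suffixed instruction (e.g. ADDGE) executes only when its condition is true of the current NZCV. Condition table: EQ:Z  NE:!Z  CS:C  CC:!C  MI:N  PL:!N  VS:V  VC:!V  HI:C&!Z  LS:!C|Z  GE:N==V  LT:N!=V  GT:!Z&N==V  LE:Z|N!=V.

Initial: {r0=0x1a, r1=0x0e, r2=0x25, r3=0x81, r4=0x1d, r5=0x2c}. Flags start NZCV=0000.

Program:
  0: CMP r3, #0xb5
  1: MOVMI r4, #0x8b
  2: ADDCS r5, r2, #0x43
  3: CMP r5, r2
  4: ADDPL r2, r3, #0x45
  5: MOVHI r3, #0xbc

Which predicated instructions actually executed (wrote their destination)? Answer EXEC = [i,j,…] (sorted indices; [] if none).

EXEC = [1,4,5]

[0] flags=1000 → (cmp)
[1] flags=1000 MI?T → r4=0x8b
[2] flags=1000 CS?F → skip
[3] flags=0010 → (cmp)
[4] flags=0010 PL?T → r2=0xc6
[5] flags=0010 HI?T → r3=0xbc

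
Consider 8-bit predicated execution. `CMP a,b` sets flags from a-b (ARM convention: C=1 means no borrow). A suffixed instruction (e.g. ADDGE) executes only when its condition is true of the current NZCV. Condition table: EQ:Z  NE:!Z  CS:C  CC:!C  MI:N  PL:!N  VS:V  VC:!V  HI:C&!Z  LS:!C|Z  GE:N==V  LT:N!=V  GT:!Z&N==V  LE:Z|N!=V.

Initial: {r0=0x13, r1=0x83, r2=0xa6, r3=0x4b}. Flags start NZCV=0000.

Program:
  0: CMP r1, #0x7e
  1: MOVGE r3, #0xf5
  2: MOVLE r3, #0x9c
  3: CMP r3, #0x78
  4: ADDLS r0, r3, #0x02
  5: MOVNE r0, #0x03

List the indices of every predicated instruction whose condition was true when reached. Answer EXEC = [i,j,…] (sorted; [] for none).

EXEC = [2,5]

[0] flags=0011 → (cmp)
[1] flags=0011 GE?F → skip
[2] flags=0011 LE?T → r3=0x9c
[3] flags=0011 → (cmp)
[4] flags=0011 LS?F → skip
[5] flags=0011 NE?T → r0=0x03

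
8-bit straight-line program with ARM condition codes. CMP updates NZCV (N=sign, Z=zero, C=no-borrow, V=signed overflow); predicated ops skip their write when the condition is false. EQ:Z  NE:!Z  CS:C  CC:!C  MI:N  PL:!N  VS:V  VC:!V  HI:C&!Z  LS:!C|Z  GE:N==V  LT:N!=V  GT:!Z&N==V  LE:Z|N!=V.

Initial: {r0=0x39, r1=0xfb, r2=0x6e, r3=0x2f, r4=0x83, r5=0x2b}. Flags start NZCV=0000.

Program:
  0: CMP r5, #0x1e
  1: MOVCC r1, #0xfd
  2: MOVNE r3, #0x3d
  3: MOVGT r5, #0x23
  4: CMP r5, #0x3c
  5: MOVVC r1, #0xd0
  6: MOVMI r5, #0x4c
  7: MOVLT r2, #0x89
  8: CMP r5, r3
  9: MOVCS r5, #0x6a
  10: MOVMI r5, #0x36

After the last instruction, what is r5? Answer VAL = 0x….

VAL = 0x6a

0: ✓ CMP  NZCV=0010
1: · MOVCC
2: ✓ MOVNE  r3←0x3d
3: ✓ MOVGT  r5←0x23
4: ✓ CMP  NZCV=1000
5: ✓ MOVVC  r1←0xd0
6: ✓ MOVMI  r5←0x4c
7: ✓ MOVLT  r2←0x89
8: ✓ CMP  NZCV=0010
9: ✓ MOVCS  r5←0x6a
10: · MOVMI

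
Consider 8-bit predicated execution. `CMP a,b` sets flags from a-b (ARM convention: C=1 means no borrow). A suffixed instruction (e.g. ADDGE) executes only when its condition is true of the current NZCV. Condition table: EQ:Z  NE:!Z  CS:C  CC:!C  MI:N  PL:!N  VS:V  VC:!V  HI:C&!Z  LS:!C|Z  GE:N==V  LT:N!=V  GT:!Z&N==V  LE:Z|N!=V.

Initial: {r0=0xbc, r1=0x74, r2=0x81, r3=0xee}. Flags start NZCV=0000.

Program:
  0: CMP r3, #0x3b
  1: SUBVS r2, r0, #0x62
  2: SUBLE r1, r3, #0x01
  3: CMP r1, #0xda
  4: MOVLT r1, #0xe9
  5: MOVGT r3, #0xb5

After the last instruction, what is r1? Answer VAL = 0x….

[0] flags=1010 → (cmp)
[1] flags=1010 VS?F → skip
[2] flags=1010 LE?T → r1=0xed
[3] flags=0010 → (cmp)
[4] flags=0010 LT?F → skip
[5] flags=0010 GT?T → r3=0xb5

VAL = 0xed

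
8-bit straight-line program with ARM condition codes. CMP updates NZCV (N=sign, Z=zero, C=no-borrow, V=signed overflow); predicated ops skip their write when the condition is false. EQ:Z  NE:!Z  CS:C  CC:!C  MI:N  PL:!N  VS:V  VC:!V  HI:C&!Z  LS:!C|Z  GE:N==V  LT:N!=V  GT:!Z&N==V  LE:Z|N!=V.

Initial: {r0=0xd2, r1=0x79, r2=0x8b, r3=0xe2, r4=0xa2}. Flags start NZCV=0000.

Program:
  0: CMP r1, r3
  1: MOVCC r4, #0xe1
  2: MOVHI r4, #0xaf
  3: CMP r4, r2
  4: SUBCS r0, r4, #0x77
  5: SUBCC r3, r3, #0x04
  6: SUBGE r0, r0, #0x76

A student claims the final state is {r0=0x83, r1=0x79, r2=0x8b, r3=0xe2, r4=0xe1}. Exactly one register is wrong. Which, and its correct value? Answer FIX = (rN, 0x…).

FIX = (r0, 0xf4)

0: ✓ CMP  NZCV=1001
1: ✓ MOVCC  r4←0xe1
2: · MOVHI
3: ✓ CMP  NZCV=0010
4: ✓ SUBCS  r0←0x6a
5: · SUBCC
6: ✓ SUBGE  r0←0xf4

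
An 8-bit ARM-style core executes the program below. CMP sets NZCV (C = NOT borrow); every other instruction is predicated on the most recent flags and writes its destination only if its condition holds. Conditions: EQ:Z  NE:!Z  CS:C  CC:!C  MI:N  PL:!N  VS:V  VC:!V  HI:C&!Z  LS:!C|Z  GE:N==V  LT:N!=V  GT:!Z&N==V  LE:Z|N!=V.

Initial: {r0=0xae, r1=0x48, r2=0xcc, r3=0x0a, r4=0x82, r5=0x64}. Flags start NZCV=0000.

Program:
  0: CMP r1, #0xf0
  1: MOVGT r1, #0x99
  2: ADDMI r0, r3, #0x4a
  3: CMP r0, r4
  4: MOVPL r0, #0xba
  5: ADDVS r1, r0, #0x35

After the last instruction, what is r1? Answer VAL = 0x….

VAL = 0x99

[0] flags=0000 → (cmp)
[1] flags=0000 GT?T → r1=0x99
[2] flags=0000 MI?F → skip
[3] flags=0010 → (cmp)
[4] flags=0010 PL?T → r0=0xba
[5] flags=0010 VS?F → skip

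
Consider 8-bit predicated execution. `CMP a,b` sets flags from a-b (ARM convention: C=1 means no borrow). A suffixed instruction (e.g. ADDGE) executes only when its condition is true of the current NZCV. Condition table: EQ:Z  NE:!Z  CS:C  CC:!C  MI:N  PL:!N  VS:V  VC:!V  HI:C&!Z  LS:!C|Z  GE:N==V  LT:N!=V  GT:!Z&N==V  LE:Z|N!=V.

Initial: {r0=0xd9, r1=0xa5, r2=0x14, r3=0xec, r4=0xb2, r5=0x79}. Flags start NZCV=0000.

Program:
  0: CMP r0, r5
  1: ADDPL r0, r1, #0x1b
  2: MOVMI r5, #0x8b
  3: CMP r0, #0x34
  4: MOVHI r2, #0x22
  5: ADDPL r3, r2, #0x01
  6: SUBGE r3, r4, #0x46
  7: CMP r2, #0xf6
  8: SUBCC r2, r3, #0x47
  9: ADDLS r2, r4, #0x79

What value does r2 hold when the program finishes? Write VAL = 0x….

VAL = 0x2b

0: ✓ CMP  NZCV=0011
1: ✓ ADDPL  r0←0xc0
2: · MOVMI
3: ✓ CMP  NZCV=1010
4: ✓ MOVHI  r2←0x22
5: · ADDPL
6: · SUBGE
7: ✓ CMP  NZCV=0000
8: ✓ SUBCC  r2←0xa5
9: ✓ ADDLS  r2←0x2b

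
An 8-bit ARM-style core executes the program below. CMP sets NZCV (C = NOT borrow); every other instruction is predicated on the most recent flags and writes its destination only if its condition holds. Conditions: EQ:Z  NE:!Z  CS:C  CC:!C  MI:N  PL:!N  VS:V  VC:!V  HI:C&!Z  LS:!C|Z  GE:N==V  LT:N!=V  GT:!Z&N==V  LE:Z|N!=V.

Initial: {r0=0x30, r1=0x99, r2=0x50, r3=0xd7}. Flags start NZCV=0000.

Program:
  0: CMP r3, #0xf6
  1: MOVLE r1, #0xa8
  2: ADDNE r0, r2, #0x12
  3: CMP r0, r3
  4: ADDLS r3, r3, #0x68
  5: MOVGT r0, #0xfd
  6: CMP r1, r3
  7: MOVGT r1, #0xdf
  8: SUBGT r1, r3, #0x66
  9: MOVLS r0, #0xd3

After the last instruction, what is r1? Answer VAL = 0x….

0: ✓ CMP  NZCV=1000
1: ✓ MOVLE  r1←0xa8
2: ✓ ADDNE  r0←0x62
3: ✓ CMP  NZCV=1001
4: ✓ ADDLS  r3←0x3f
5: ✓ MOVGT  r0←0xfd
6: ✓ CMP  NZCV=0011
7: · MOVGT
8: · SUBGT
9: · MOVLS

VAL = 0xa8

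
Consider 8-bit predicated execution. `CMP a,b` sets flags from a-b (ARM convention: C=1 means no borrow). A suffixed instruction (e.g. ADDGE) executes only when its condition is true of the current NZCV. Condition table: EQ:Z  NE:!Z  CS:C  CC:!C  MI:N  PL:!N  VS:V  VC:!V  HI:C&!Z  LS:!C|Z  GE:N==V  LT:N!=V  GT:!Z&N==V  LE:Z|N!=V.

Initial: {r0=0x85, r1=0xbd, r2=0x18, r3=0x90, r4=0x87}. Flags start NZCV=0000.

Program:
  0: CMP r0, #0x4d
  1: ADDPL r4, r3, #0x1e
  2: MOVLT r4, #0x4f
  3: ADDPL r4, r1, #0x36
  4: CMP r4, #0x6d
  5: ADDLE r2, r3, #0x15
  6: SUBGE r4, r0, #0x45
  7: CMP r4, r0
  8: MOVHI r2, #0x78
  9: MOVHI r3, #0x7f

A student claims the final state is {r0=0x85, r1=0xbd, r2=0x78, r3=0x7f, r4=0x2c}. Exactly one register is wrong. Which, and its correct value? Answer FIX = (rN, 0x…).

FIX = (r4, 0xf3)

0: ✓ CMP  NZCV=0011
1: ✓ ADDPL  r4←0xae
2: ✓ MOVLT  r4←0x4f
3: ✓ ADDPL  r4←0xf3
4: ✓ CMP  NZCV=1010
5: ✓ ADDLE  r2←0xa5
6: · SUBGE
7: ✓ CMP  NZCV=0010
8: ✓ MOVHI  r2←0x78
9: ✓ MOVHI  r3←0x7f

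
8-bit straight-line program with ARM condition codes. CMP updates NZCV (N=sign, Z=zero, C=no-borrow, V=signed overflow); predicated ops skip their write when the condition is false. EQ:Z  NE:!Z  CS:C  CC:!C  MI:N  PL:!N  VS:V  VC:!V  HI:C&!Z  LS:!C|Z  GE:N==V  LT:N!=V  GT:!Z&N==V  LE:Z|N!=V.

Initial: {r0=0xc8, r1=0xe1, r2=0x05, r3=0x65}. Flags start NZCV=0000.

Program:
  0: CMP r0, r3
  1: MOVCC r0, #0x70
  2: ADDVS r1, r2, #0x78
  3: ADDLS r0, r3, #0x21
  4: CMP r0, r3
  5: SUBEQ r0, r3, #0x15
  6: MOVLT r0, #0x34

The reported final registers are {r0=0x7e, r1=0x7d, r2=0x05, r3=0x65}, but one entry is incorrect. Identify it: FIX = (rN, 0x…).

FIX = (r0, 0x34)

0: ✓ CMP  NZCV=0011
1: · MOVCC
2: ✓ ADDVS  r1←0x7d
3: · ADDLS
4: ✓ CMP  NZCV=0011
5: · SUBEQ
6: ✓ MOVLT  r0←0x34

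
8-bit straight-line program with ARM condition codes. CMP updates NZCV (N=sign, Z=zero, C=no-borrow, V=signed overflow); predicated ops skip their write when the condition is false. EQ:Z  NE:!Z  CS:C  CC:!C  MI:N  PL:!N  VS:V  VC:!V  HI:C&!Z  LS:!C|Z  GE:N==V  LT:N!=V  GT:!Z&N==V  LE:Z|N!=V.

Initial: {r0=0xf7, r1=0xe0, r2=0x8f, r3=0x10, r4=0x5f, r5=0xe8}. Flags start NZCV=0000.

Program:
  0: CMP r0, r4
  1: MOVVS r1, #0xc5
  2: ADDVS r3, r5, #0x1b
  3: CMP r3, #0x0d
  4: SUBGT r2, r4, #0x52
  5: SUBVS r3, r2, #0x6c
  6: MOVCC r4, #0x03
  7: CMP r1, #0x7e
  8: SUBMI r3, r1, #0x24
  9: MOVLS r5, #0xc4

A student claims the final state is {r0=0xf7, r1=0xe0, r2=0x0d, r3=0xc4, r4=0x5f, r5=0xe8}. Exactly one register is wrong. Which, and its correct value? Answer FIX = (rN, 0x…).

FIX = (r3, 0x10)

0: ✓ CMP  NZCV=1010
1: · MOVVS
2: · ADDVS
3: ✓ CMP  NZCV=0010
4: ✓ SUBGT  r2←0x0d
5: · SUBVS
6: · MOVCC
7: ✓ CMP  NZCV=0011
8: · SUBMI
9: · MOVLS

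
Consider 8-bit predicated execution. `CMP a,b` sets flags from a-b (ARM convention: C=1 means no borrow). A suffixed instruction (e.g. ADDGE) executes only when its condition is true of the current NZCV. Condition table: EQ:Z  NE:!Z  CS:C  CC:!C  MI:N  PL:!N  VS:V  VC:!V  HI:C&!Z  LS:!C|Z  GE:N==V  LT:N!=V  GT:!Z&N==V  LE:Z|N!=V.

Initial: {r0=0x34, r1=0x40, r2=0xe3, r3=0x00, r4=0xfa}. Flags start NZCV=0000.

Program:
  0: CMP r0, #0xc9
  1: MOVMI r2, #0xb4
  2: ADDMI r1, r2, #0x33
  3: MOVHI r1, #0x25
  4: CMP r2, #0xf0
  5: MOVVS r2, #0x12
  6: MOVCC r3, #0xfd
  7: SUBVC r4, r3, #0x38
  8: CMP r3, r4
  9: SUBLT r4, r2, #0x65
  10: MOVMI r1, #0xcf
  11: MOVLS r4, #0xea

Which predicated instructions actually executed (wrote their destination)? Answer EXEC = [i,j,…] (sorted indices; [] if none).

[0] flags=0000 → (cmp)
[1] flags=0000 MI?F → skip
[2] flags=0000 MI?F → skip
[3] flags=0000 HI?F → skip
[4] flags=1000 → (cmp)
[5] flags=1000 VS?F → skip
[6] flags=1000 CC?T → r3=0xfd
[7] flags=1000 VC?T → r4=0xc5
[8] flags=0010 → (cmp)
[9] flags=0010 LT?F → skip
[10] flags=0010 MI?F → skip
[11] flags=0010 LS?F → skip

EXEC = [6,7]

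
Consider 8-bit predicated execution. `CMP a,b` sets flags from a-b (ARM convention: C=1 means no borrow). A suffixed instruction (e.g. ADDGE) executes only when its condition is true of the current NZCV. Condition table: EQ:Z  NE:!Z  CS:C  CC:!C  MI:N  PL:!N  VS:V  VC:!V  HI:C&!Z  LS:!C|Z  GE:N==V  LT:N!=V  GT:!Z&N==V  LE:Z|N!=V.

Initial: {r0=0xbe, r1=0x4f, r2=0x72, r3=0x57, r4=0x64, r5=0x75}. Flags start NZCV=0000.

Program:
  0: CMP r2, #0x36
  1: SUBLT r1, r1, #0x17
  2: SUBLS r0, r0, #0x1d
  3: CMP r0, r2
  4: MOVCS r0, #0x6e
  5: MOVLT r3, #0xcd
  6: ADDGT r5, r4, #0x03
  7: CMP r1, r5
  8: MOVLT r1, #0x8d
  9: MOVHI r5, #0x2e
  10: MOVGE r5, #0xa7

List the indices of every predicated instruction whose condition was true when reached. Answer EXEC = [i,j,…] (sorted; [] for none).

EXEC = [4,5,8]

[0] flags=0010 → (cmp)
[1] flags=0010 LT?F → skip
[2] flags=0010 LS?F → skip
[3] flags=0011 → (cmp)
[4] flags=0011 CS?T → r0=0x6e
[5] flags=0011 LT?T → r3=0xcd
[6] flags=0011 GT?F → skip
[7] flags=1000 → (cmp)
[8] flags=1000 LT?T → r1=0x8d
[9] flags=1000 HI?F → skip
[10] flags=1000 GE?F → skip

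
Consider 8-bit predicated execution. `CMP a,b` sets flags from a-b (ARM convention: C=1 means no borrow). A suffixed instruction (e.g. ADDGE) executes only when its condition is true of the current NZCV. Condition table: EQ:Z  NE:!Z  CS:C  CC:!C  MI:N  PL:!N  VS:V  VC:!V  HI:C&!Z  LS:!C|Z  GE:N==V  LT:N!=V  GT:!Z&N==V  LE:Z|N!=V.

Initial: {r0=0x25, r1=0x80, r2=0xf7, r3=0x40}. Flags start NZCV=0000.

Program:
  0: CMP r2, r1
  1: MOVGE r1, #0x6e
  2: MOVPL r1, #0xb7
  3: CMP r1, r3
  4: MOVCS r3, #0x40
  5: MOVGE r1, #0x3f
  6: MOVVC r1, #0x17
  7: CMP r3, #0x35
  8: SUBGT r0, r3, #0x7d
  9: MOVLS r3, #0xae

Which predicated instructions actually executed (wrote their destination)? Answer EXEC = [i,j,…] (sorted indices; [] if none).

EXEC = [1,2,4,8]

0: ✓ CMP  NZCV=0010
1: ✓ MOVGE  r1←0x6e
2: ✓ MOVPL  r1←0xb7
3: ✓ CMP  NZCV=0011
4: ✓ MOVCS  r3←0x40
5: · MOVGE
6: · MOVVC
7: ✓ CMP  NZCV=0010
8: ✓ SUBGT  r0←0xc3
9: · MOVLS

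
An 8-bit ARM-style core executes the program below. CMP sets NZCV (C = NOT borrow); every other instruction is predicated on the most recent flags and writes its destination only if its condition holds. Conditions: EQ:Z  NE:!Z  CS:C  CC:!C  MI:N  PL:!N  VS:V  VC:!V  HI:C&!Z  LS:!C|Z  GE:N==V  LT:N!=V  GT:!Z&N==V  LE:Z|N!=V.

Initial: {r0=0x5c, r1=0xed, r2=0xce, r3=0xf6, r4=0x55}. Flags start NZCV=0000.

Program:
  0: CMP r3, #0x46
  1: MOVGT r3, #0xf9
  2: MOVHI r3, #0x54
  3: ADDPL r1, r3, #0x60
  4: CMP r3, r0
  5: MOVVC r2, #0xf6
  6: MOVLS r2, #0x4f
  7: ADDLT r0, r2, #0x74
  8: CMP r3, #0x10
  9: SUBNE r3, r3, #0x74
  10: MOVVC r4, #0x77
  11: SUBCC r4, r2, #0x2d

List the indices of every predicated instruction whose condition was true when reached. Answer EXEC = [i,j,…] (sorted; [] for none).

0: ✓ CMP  NZCV=1010
1: · MOVGT
2: ✓ MOVHI  r3←0x54
3: · ADDPL
4: ✓ CMP  NZCV=1000
5: ✓ MOVVC  r2←0xf6
6: ✓ MOVLS  r2←0x4f
7: ✓ ADDLT  r0←0xc3
8: ✓ CMP  NZCV=0010
9: ✓ SUBNE  r3←0xe0
10: ✓ MOVVC  r4←0x77
11: · SUBCC

EXEC = [2,5,6,7,9,10]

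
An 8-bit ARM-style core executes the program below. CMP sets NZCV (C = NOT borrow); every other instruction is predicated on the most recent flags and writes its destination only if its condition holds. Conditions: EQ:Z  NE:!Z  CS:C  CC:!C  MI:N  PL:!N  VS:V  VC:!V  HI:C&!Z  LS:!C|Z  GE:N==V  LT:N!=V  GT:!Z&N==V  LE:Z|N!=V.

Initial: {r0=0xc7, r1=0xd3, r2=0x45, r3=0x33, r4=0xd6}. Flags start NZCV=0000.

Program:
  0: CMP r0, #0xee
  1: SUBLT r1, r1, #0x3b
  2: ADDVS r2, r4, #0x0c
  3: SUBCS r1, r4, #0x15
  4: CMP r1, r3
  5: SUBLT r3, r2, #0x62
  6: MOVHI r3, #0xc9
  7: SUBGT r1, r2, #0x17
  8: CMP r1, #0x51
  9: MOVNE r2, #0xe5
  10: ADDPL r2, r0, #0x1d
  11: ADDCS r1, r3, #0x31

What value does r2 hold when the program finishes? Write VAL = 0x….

VAL = 0xe4

[0] flags=1000 → (cmp)
[1] flags=1000 LT?T → r1=0x98
[2] flags=1000 VS?F → skip
[3] flags=1000 CS?F → skip
[4] flags=0011 → (cmp)
[5] flags=0011 LT?T → r3=0xe3
[6] flags=0011 HI?T → r3=0xc9
[7] flags=0011 GT?F → skip
[8] flags=0011 → (cmp)
[9] flags=0011 NE?T → r2=0xe5
[10] flags=0011 PL?T → r2=0xe4
[11] flags=0011 CS?T → r1=0xfa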